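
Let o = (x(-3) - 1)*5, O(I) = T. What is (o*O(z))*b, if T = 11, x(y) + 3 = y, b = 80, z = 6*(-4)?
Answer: -30800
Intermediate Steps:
z = -24
x(y) = -3 + y
O(I) = 11
o = -35 (o = ((-3 - 3) - 1)*5 = (-6 - 1)*5 = -7*5 = -35)
(o*O(z))*b = -35*11*80 = -385*80 = -30800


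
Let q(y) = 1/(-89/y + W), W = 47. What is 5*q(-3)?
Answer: 3/46 ≈ 0.065217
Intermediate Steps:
q(y) = 1/(47 - 89/y) (q(y) = 1/(-89/y + 47) = 1/(47 - 89/y))
5*q(-3) = 5*(-3/(-89 + 47*(-3))) = 5*(-3/(-89 - 141)) = 5*(-3/(-230)) = 5*(-3*(-1/230)) = 5*(3/230) = 3/46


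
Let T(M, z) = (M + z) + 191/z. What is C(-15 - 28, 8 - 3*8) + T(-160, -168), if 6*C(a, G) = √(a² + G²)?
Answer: -55295/168 + √2105/6 ≈ -321.49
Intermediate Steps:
T(M, z) = M + z + 191/z
C(a, G) = √(G² + a²)/6 (C(a, G) = √(a² + G²)/6 = √(G² + a²)/6)
C(-15 - 28, 8 - 3*8) + T(-160, -168) = √((8 - 3*8)² + (-15 - 28)²)/6 + (-160 - 168 + 191/(-168)) = √((8 - 1*24)² + (-43)²)/6 + (-160 - 168 + 191*(-1/168)) = √((8 - 24)² + 1849)/6 + (-160 - 168 - 191/168) = √((-16)² + 1849)/6 - 55295/168 = √(256 + 1849)/6 - 55295/168 = √2105/6 - 55295/168 = -55295/168 + √2105/6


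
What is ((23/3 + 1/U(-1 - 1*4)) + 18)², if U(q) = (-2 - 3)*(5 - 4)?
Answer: 145924/225 ≈ 648.55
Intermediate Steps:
U(q) = -5 (U(q) = -5*1 = -5)
((23/3 + 1/U(-1 - 1*4)) + 18)² = ((23/3 + 1/(-5)) + 18)² = ((23*(⅓) + 1*(-⅕)) + 18)² = ((23/3 - ⅕) + 18)² = (112/15 + 18)² = (382/15)² = 145924/225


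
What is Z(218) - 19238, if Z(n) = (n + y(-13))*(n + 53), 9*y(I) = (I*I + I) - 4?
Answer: 399752/9 ≈ 44417.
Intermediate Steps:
y(I) = -4/9 + I/9 + I²/9 (y(I) = ((I*I + I) - 4)/9 = ((I² + I) - 4)/9 = ((I + I²) - 4)/9 = (-4 + I + I²)/9 = -4/9 + I/9 + I²/9)
Z(n) = (53 + n)*(152/9 + n) (Z(n) = (n + (-4/9 + (⅑)*(-13) + (⅑)*(-13)²))*(n + 53) = (n + (-4/9 - 13/9 + (⅑)*169))*(53 + n) = (n + (-4/9 - 13/9 + 169/9))*(53 + n) = (n + 152/9)*(53 + n) = (152/9 + n)*(53 + n) = (53 + n)*(152/9 + n))
Z(218) - 19238 = (8056/9 + 218² + (629/9)*218) - 19238 = (8056/9 + 47524 + 137122/9) - 19238 = 572894/9 - 19238 = 399752/9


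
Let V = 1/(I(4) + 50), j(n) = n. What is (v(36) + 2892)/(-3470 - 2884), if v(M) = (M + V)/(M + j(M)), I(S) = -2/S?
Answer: -10308871/22645656 ≈ -0.45522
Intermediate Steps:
V = 2/99 (V = 1/(-2/4 + 50) = 1/(-2*¼ + 50) = 1/(-½ + 50) = 1/(99/2) = 2/99 ≈ 0.020202)
v(M) = (2/99 + M)/(2*M) (v(M) = (M + 2/99)/(M + M) = (2/99 + M)/((2*M)) = (2/99 + M)*(1/(2*M)) = (2/99 + M)/(2*M))
(v(36) + 2892)/(-3470 - 2884) = ((1/198)*(2 + 99*36)/36 + 2892)/(-3470 - 2884) = ((1/198)*(1/36)*(2 + 3564) + 2892)/(-6354) = ((1/198)*(1/36)*3566 + 2892)*(-1/6354) = (1783/3564 + 2892)*(-1/6354) = (10308871/3564)*(-1/6354) = -10308871/22645656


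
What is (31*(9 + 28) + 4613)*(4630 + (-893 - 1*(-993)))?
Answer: 27244800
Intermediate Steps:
(31*(9 + 28) + 4613)*(4630 + (-893 - 1*(-993))) = (31*37 + 4613)*(4630 + (-893 + 993)) = (1147 + 4613)*(4630 + 100) = 5760*4730 = 27244800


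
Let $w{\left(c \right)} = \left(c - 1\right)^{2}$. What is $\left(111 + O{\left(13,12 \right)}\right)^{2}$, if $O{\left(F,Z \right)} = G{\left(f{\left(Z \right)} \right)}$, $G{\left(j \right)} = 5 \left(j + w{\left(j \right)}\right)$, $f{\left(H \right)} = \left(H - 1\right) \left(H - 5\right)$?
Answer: $862949376$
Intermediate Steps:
$w{\left(c \right)} = \left(-1 + c\right)^{2}$
$f{\left(H \right)} = \left(-1 + H\right) \left(-5 + H\right)$
$G{\left(j \right)} = 5 j + 5 \left(-1 + j\right)^{2}$ ($G{\left(j \right)} = 5 \left(j + \left(-1 + j\right)^{2}\right) = 5 j + 5 \left(-1 + j\right)^{2}$)
$O{\left(F,Z \right)} = 25 - 30 Z + 5 Z^{2} + 5 \left(4 + Z^{2} - 6 Z\right)^{2}$ ($O{\left(F,Z \right)} = 5 \left(5 + Z^{2} - 6 Z\right) + 5 \left(-1 + \left(5 + Z^{2} - 6 Z\right)\right)^{2} = \left(25 - 30 Z + 5 Z^{2}\right) + 5 \left(4 + Z^{2} - 6 Z\right)^{2} = 25 - 30 Z + 5 Z^{2} + 5 \left(4 + Z^{2} - 6 Z\right)^{2}$)
$\left(111 + O{\left(13,12 \right)}\right)^{2} = \left(111 + \left(25 - 360 + 5 \cdot 12^{2} + 5 \left(4 + 12^{2} - 72\right)^{2}\right)\right)^{2} = \left(111 + \left(25 - 360 + 5 \cdot 144 + 5 \left(4 + 144 - 72\right)^{2}\right)\right)^{2} = \left(111 + \left(25 - 360 + 720 + 5 \cdot 76^{2}\right)\right)^{2} = \left(111 + \left(25 - 360 + 720 + 5 \cdot 5776\right)\right)^{2} = \left(111 + \left(25 - 360 + 720 + 28880\right)\right)^{2} = \left(111 + 29265\right)^{2} = 29376^{2} = 862949376$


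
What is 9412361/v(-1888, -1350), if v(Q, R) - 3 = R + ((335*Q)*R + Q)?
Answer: 9412361/853844765 ≈ 0.011024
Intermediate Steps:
v(Q, R) = 3 + Q + R + 335*Q*R (v(Q, R) = 3 + (R + ((335*Q)*R + Q)) = 3 + (R + (335*Q*R + Q)) = 3 + (R + (Q + 335*Q*R)) = 3 + (Q + R + 335*Q*R) = 3 + Q + R + 335*Q*R)
9412361/v(-1888, -1350) = 9412361/(3 - 1888 - 1350 + 335*(-1888)*(-1350)) = 9412361/(3 - 1888 - 1350 + 853848000) = 9412361/853844765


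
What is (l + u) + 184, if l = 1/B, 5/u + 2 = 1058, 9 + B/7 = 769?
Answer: 129215617/702240 ≈ 184.00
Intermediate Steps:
B = 5320 (B = -63 + 7*769 = -63 + 5383 = 5320)
u = 5/1056 (u = 5/(-2 + 1058) = 5/1056 ≈ 0.0047349)
l = 1/5320 ≈ 0.00018797
(l + u) + 184 = (1/5320 + 5/1056) + 184 = 3457/702240 + 184 = 129215617/702240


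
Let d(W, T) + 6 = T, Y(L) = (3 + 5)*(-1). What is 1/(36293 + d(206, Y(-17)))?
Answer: 1/36279 ≈ 2.7564e-5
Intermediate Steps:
Y(L) = -8 (Y(L) = 8*(-1) = -8)
d(W, T) = -6 + T
1/(36293 + d(206, Y(-17))) = 1/(36293 + (-6 - 8)) = 1/(36293 - 14) = 1/36279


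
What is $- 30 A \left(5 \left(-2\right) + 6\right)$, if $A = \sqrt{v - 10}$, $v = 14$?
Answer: $240$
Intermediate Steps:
$A = 2$ ($A = \sqrt{14 - 10} = \sqrt{4} = 2$)
$- 30 A \left(5 \left(-2\right) + 6\right) = \left(-30\right) 2 \left(5 \left(-2\right) + 6\right) = - 60 \left(-10 + 6\right) = \left(-60\right) \left(-4\right) = 240$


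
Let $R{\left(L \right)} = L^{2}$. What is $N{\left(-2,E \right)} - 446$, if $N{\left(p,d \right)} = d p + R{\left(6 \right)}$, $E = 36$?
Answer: $-482$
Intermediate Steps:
$N{\left(p,d \right)} = 36 + d p$ ($N{\left(p,d \right)} = d p + 6^{2} = d p + 36 = 36 + d p$)
$N{\left(-2,E \right)} - 446 = \left(36 + 36 \left(-2\right)\right) - 446 = \left(36 - 72\right) - 446 = -36 - 446 = -482$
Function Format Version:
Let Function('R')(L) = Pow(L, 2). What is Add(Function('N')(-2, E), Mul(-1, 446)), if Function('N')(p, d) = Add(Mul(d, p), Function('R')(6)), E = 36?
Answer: -482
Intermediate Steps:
Function('N')(p, d) = Add(36, Mul(d, p)) (Function('N')(p, d) = Add(Mul(d, p), Pow(6, 2)) = Add(Mul(d, p), 36) = Add(36, Mul(d, p)))
Add(Function('N')(-2, E), Mul(-1, 446)) = Add(Add(36, Mul(36, -2)), Mul(-1, 446)) = Add(Add(36, -72), -446) = Add(-36, -446) = -482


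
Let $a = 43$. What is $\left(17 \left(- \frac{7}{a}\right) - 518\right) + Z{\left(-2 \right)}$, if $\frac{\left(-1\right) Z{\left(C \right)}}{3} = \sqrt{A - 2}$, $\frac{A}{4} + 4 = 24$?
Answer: $- \frac{22393}{43} - 3 \sqrt{78} \approx -547.26$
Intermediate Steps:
$A = 80$ ($A = -16 + 4 \cdot 24 = -16 + 96 = 80$)
$Z{\left(C \right)} = - 3 \sqrt{78}$ ($Z{\left(C \right)} = - 3 \sqrt{80 - 2} = - 3 \sqrt{78}$)
$\left(17 \left(- \frac{7}{a}\right) - 518\right) + Z{\left(-2 \right)} = \left(17 \left(- \frac{7}{43}\right) - 518\right) - 3 \sqrt{78} = \left(- \frac{119}{43} - 518\right) - 3 \sqrt{78} = - \frac{22393}{43} - 3 \sqrt{78}$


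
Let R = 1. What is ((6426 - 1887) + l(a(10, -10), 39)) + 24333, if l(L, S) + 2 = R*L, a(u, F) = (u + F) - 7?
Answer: 28863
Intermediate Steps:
a(u, F) = -7 + F + u (a(u, F) = (F + u) - 7 = -7 + F + u)
l(L, S) = -2 + L (l(L, S) = -2 + 1*L = -2 + L)
((6426 - 1887) + l(a(10, -10), 39)) + 24333 = ((6426 - 1887) + (-2 + (-7 - 10 + 10))) + 24333 = (4539 + (-2 - 7)) + 24333 = (4539 - 9) + 24333 = 4530 + 24333 = 28863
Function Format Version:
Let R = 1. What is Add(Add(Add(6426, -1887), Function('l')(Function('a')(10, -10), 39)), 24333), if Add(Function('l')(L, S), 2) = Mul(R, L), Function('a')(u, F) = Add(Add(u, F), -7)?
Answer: 28863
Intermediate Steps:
Function('a')(u, F) = Add(-7, F, u) (Function('a')(u, F) = Add(Add(F, u), -7) = Add(-7, F, u))
Function('l')(L, S) = Add(-2, L) (Function('l')(L, S) = Add(-2, Mul(1, L)) = Add(-2, L))
Add(Add(Add(6426, -1887), Function('l')(Function('a')(10, -10), 39)), 24333) = Add(Add(Add(6426, -1887), Add(-2, Add(-7, -10, 10))), 24333) = Add(Add(4539, Add(-2, -7)), 24333) = Add(Add(4539, -9), 24333) = Add(4530, 24333) = 28863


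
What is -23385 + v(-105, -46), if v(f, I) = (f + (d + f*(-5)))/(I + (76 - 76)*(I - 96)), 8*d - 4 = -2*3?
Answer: -187153/8 ≈ -23394.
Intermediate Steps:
d = -¼ (d = ½ + (-2*3)/8 = ½ + (⅛)*(-6) = ½ - ¾ = -¼ ≈ -0.25000)
v(f, I) = (-¼ - 4*f)/I (v(f, I) = (f + (-¼ + f*(-5)))/(I + (76 - 76)*(I - 96)) = (f + (-¼ - 5*f))/(I + 0*(-96 + I)) = (-¼ - 4*f)/(I + 0) = (-¼ - 4*f)/I)
-23385 + v(-105, -46) = -23385 + (¼)*(-1 - 16*(-105))/(-46) = -23385 + (¼)*(-1/46)*(-1 + 1680) = -23385 + (¼)*(-1/46)*1679 = -23385 - 73/8 = -187153/8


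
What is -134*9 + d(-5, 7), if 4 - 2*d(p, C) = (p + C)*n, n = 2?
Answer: -1206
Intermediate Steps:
d(p, C) = 2 - C - p (d(p, C) = 2 - (p + C)*2/2 = 2 - (C + p)*2/2 = 2 - (2*C + 2*p)/2 = 2 + (-C - p) = 2 - C - p)
-134*9 + d(-5, 7) = -134*9 + (2 - 1*7 - 1*(-5)) = -1206 + (2 - 7 + 5) = -1206 + 0 = -1206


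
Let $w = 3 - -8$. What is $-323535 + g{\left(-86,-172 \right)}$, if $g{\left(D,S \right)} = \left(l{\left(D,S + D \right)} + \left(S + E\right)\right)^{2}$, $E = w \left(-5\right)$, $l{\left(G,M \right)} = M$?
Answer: $-88310$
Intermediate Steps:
$w = 11$ ($w = 3 + 8 = 11$)
$E = -55$ ($E = 11 \left(-5\right) = -55$)
$g{\left(D,S \right)} = \left(-55 + D + 2 S\right)^{2}$ ($g{\left(D,S \right)} = \left(\left(S + D\right) + \left(S - 55\right)\right)^{2} = \left(\left(D + S\right) + \left(-55 + S\right)\right)^{2} = \left(-55 + D + 2 S\right)^{2}$)
$-323535 + g{\left(-86,-172 \right)} = -323535 + \left(-55 - 86 + 2 \left(-172\right)\right)^{2} = -323535 + \left(-55 - 86 - 344\right)^{2} = -323535 + \left(-485\right)^{2} = -323535 + 235225 = -88310$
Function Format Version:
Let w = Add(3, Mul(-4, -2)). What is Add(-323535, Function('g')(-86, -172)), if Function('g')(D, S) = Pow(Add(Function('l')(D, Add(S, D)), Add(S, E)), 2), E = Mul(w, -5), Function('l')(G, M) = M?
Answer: -88310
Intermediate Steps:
w = 11 (w = Add(3, 8) = 11)
E = -55 (E = Mul(11, -5) = -55)
Function('g')(D, S) = Pow(Add(-55, D, Mul(2, S)), 2) (Function('g')(D, S) = Pow(Add(Add(S, D), Add(S, -55)), 2) = Pow(Add(Add(D, S), Add(-55, S)), 2) = Pow(Add(-55, D, Mul(2, S)), 2))
Add(-323535, Function('g')(-86, -172)) = Add(-323535, Pow(Add(-55, -86, Mul(2, -172)), 2)) = Add(-323535, Pow(Add(-55, -86, -344), 2)) = Add(-323535, Pow(-485, 2)) = Add(-323535, 235225) = -88310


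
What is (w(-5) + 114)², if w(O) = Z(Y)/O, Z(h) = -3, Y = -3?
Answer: 328329/25 ≈ 13133.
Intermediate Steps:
w(O) = -3/O
(w(-5) + 114)² = (-3/(-5) + 114)² = (-3*(-⅕) + 114)² = (⅗ + 114)² = (573/5)² = 328329/25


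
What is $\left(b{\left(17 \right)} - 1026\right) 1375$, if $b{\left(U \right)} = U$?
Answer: $-1387375$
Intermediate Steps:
$\left(b{\left(17 \right)} - 1026\right) 1375 = \left(17 - 1026\right) 1375 = \left(-1009\right) 1375 = -1387375$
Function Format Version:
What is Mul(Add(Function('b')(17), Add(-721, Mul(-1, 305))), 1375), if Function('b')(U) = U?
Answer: -1387375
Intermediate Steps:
Mul(Add(Function('b')(17), Add(-721, Mul(-1, 305))), 1375) = Mul(Add(17, Add(-721, Mul(-1, 305))), 1375) = Mul(Add(17, Add(-721, -305)), 1375) = Mul(Add(17, -1026), 1375) = Mul(-1009, 1375) = -1387375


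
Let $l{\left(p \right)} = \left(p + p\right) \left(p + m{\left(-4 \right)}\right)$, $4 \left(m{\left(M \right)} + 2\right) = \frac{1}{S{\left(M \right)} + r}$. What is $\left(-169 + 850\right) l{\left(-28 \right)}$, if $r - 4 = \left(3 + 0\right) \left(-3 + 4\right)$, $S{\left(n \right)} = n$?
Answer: $1140902$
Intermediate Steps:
$r = 7$ ($r = 4 + \left(3 + 0\right) \left(-3 + 4\right) = 4 + 3 \cdot 1 = 4 + 3 = 7$)
$m{\left(M \right)} = -2 + \frac{1}{4 \left(7 + M\right)}$ ($m{\left(M \right)} = -2 + \frac{1}{4 \left(M + 7\right)} = -2 + \frac{1}{4 \left(7 + M\right)}$)
$l{\left(p \right)} = 2 p \left(- \frac{23}{12} + p\right)$ ($l{\left(p \right)} = \left(p + p\right) \left(p + \frac{-55 - -32}{4 \left(7 - 4\right)}\right) = 2 p \left(p + \frac{-55 + 32}{4 \cdot 3}\right) = 2 p \left(p + \frac{1}{4} \cdot \frac{1}{3} \left(-23\right)\right) = 2 p \left(p - \frac{23}{12}\right) = 2 p \left(- \frac{23}{12} + p\right)$)
$\left(-169 + 850\right) l{\left(-28 \right)} = \left(-169 + 850\right) \frac{1}{6} \left(-28\right) \left(-23 + 12 \left(-28\right)\right) = 681 \cdot \frac{1}{6} \left(-28\right) \left(-23 - 336\right) = 681 \cdot \frac{1}{6} \left(-28\right) \left(-359\right) = 681 \cdot \frac{5026}{3} = 1140902$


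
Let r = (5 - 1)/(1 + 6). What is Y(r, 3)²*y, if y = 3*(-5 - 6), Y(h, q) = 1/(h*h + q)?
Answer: -79233/26569 ≈ -2.9822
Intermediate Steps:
r = 4/7 ≈ 0.57143
Y(h, q) = 1/(q + h²) (Y(h, q) = 1/(h² + q) = 1/(q + h²))
y = -33 (y = 3*(-11) = -33)
Y(r, 3)²*y = (1/(3 + (4/7)²))²*(-33) = (1/(3 + 16/49))²*(-33) = (1/(163/49))²*(-33) = (49/163)²*(-33) = (2401/26569)*(-33) = -79233/26569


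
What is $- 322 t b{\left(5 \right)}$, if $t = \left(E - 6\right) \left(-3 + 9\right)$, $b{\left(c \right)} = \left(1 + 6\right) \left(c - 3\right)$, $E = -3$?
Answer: $243432$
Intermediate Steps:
$b{\left(c \right)} = -21 + 7 c$ ($b{\left(c \right)} = 7 \left(-3 + c\right) = -21 + 7 c$)
$t = -54$ ($t = \left(-3 - 6\right) \left(-3 + 9\right) = \left(-9\right) 6 = -54$)
$- 322 t b{\left(5 \right)} = \left(-322\right) \left(-54\right) \left(-21 + 7 \cdot 5\right) = 17388 \left(-21 + 35\right) = 17388 \cdot 14 = 243432$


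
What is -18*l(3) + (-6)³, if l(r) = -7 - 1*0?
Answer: -90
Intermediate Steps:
l(r) = -7 (l(r) = -7 + 0 = -7)
-18*l(3) + (-6)³ = -18*(-7) + (-6)³ = 126 - 216 = -90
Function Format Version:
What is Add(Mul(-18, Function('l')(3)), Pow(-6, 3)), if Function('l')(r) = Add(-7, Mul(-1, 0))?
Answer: -90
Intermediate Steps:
Function('l')(r) = -7 (Function('l')(r) = Add(-7, 0) = -7)
Add(Mul(-18, Function('l')(3)), Pow(-6, 3)) = Add(Mul(-18, -7), Pow(-6, 3)) = Add(126, -216) = -90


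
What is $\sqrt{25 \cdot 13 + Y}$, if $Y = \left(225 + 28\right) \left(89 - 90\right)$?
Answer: $6 \sqrt{2} \approx 8.4853$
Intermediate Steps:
$Y = -253$ ($Y = 253 \left(-1\right) = -253$)
$\sqrt{25 \cdot 13 + Y} = \sqrt{25 \cdot 13 - 253} = \sqrt{325 - 253} = \sqrt{72} = 6 \sqrt{2}$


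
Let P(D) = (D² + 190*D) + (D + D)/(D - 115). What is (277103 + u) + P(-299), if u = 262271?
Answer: 5147698/9 ≈ 5.7197e+5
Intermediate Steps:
P(D) = D² + 190*D + 2*D/(-115 + D) (P(D) = (D² + 190*D) + (2*D)/(-115 + D) = (D² + 190*D) + 2*D/(-115 + D) = D² + 190*D + 2*D/(-115 + D))
(277103 + u) + P(-299) = (277103 + 262271) - 299*(-21848 + (-299)² + 75*(-299))/(-115 - 299) = 539374 - 299*(-21848 + 89401 - 22425)/(-414) = 539374 - 299*(-1/414)*45128 = 539374 + 293332/9 = 5147698/9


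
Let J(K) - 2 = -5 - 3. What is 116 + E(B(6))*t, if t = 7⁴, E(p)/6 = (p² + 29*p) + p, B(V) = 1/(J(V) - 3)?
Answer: -1288606/27 ≈ -47726.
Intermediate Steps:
J(K) = -6 (J(K) = 2 + (-5 - 3) = 2 - 8 = -6)
B(V) = -⅑ (B(V) = 1/(-6 - 3) = 1/(-9) = -⅑)
E(p) = 6*p² + 180*p (E(p) = 6*((p² + 29*p) + p) = 6*(p² + 30*p) = 6*p² + 180*p)
t = 2401
116 + E(B(6))*t = 116 + (6*(-⅑)*(30 - ⅑))*2401 = 116 + (6*(-⅑)*(269/9))*2401 = 116 - 538/27*2401 = 116 - 1291738/27 = -1288606/27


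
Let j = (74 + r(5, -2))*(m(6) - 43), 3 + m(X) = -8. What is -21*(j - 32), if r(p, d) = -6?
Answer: 77784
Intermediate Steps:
m(X) = -11 (m(X) = -3 - 8 = -11)
j = -3672 (j = (74 - 6)*(-11 - 43) = 68*(-54) = -3672)
-21*(j - 32) = -21*(-3672 - 32) = -21*(-3704) = 77784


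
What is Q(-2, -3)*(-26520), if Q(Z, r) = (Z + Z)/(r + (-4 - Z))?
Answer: -21216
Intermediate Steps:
Q(Z, r) = 2*Z/(-4 + r - Z) (Q(Z, r) = (2*Z)/(-4 + r - Z) = 2*Z/(-4 + r - Z))
Q(-2, -3)*(-26520) = (2*(-2)/(-4 - 3 - 1*(-2)))*(-26520) = (2*(-2)/(-4 - 3 + 2))*(-26520) = (2*(-2)/(-5))*(-26520) = (2*(-2)*(-1/5))*(-26520) = (4/5)*(-26520) = -21216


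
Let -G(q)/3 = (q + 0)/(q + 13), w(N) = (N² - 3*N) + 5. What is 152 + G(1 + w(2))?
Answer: 2572/17 ≈ 151.29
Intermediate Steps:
w(N) = 5 + N² - 3*N
G(q) = -3*q/(13 + q) (G(q) = -3*(q + 0)/(q + 13) = -3*q/(13 + q))
152 + G(1 + w(2)) = 152 - 3*(1 + (5 + 2² - 3*2))/(13 + (1 + (5 + 2² - 3*2))) = 152 - 3*(1 + (5 + 4 - 6))/(13 + (1 + (5 + 4 - 6))) = 152 - 3*(1 + 3)/(13 + (1 + 3)) = 152 - 3*4/(13 + 4) = 152 - 3*4/17 = 152 - 3*4*1/17 = 152 - 12/17 = 2572/17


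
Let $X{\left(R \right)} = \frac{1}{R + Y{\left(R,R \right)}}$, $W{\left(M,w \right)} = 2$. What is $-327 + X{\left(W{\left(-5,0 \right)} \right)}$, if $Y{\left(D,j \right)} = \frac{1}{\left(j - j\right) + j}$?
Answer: $- \frac{1633}{5} \approx -326.6$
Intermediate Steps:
$Y{\left(D,j \right)} = \frac{1}{j}$ ($Y{\left(D,j \right)} = \frac{1}{0 + j} = \frac{1}{j}$)
$X{\left(R \right)} = \frac{1}{R + \frac{1}{R}}$
$-327 + X{\left(W{\left(-5,0 \right)} \right)} = -327 + \frac{2}{1 + 2^{2}} = -327 + \frac{2}{1 + 4} = -327 + \frac{2}{5} = - \frac{1633}{5}$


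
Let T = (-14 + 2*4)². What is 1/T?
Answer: 1/36 ≈ 0.027778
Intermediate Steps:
T = 36 (T = (-14 + 8)² = (-6)² = 36)
1/T = 1/36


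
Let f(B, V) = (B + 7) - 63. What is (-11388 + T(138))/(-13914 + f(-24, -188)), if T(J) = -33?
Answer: 11421/13994 ≈ 0.81614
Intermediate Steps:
f(B, V) = -56 + B (f(B, V) = (7 + B) - 63 = -56 + B)
(-11388 + T(138))/(-13914 + f(-24, -188)) = (-11388 - 33)/(-13914 + (-56 - 24)) = -11421/(-13914 - 80) = -11421/(-13994) = -11421*(-1/13994) = 11421/13994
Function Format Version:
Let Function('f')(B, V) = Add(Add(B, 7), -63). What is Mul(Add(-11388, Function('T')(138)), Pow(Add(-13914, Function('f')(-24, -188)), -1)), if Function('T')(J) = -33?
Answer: Rational(11421, 13994) ≈ 0.81614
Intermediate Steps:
Function('f')(B, V) = Add(-56, B) (Function('f')(B, V) = Add(Add(7, B), -63) = Add(-56, B))
Mul(Add(-11388, Function('T')(138)), Pow(Add(-13914, Function('f')(-24, -188)), -1)) = Mul(Add(-11388, -33), Pow(Add(-13914, Add(-56, -24)), -1)) = Mul(-11421, Pow(Add(-13914, -80), -1)) = Mul(-11421, Pow(-13994, -1)) = Mul(-11421, Rational(-1, 13994)) = Rational(11421, 13994)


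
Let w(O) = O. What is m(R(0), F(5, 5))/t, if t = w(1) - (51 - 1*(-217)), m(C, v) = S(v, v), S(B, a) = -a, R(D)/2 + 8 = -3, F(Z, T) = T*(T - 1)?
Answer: 20/267 ≈ 0.074906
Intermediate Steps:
F(Z, T) = T*(-1 + T)
R(D) = -22 (R(D) = -16 + 2*(-3) = -16 - 6 = -22)
m(C, v) = -v
t = -267 (t = 1 - (51 - 1*(-217)) = 1 - (51 + 217) = 1 - 1*268 = 1 - 268 = -267)
m(R(0), F(5, 5))/t = -5*(-1 + 5)/(-267) = -5*4*(-1/267) = -1*20*(-1/267) = -20*(-1/267) = 20/267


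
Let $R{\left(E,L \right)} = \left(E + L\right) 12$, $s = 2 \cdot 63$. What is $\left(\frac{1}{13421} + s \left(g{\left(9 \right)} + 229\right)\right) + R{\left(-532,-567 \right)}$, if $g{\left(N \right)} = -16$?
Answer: $\frac{183196651}{13421} \approx 13650.0$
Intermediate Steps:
$s = 126$
$R{\left(E,L \right)} = 12 E + 12 L$
$\left(\frac{1}{13421} + s \left(g{\left(9 \right)} + 229\right)\right) + R{\left(-532,-567 \right)} = \left(\frac{1}{13421} + 126 \left(-16 + 229\right)\right) + \left(12 \left(-532\right) + 12 \left(-567\right)\right) = \left(\frac{1}{13421} + 126 \cdot 213\right) - 13188 = \left(\frac{1}{13421} + 26838\right) - 13188 = \frac{360192799}{13421} - 13188 = \frac{183196651}{13421}$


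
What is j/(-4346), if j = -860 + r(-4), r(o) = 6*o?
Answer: 442/2173 ≈ 0.20341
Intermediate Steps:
j = -884 (j = -860 + 6*(-4) = -860 - 24 = -884)
j/(-4346) = -884/(-4346) = -884*(-1/4346) = 442/2173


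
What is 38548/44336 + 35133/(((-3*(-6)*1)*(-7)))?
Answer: -9242855/33252 ≈ -277.96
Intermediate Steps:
38548/44336 + 35133/(((-3*(-6)*1)*(-7))) = 38548*(1/44336) + 35133/(((18*1)*(-7))) = 9637/11084 + 35133/((18*(-7))) = 9637/11084 + 35133/(-126) = 9637/11084 + 35133*(-1/126) = 9637/11084 - 1673/6 = -9242855/33252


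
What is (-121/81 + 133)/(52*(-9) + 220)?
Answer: -2663/5022 ≈ -0.53027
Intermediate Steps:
(-121/81 + 133)/(52*(-9) + 220) = (-121*1/81 + 133)/(-468 + 220) = (-121/81 + 133)/(-248) = (10652/81)*(-1/248) = -2663/5022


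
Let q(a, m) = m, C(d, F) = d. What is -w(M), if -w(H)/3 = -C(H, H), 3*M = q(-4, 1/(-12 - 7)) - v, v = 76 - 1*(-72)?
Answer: 2813/19 ≈ 148.05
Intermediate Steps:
v = 148 (v = 76 + 72 = 148)
M = -2813/57 (M = (1/(-12 - 7) - 1*148)/3 = (1/(-19) - 148)/3 = (-1/19 - 148)/3 = (1/3)*(-2813/19) = -2813/57 ≈ -49.351)
w(H) = 3*H (w(H) = -(-3)*H = 3*H)
-w(M) = -3*(-2813)/57 = -1*(-2813/19) = 2813/19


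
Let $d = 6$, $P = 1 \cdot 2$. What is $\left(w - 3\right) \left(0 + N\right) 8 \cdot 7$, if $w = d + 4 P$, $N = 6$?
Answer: $3696$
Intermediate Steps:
$P = 2$
$w = 14$ ($w = 6 + 4 \cdot 2 = 6 + 8 = 14$)
$\left(w - 3\right) \left(0 + N\right) 8 \cdot 7 = \left(14 - 3\right) \left(0 + 6\right) 8 \cdot 7 = 11 \cdot 6 \cdot 8 \cdot 7 = 66 \cdot 8 \cdot 7 = 528 \cdot 7 = 3696$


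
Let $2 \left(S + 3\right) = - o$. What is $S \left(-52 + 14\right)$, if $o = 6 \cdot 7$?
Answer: $912$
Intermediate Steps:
$o = 42$
$S = -24$ ($S = -3 + \frac{\left(-1\right) 42}{2} = -3 + \frac{1}{2} \left(-42\right) = -3 - 21 = -24$)
$S \left(-52 + 14\right) = - 24 \left(-52 + 14\right) = \left(-24\right) \left(-38\right) = 912$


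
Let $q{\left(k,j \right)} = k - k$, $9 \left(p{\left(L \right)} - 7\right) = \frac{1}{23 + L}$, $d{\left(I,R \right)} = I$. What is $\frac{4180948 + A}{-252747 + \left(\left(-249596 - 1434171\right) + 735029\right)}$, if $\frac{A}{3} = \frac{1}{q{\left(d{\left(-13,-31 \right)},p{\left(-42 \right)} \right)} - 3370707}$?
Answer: $- \frac{4697583563411}{1349951299965} \approx -3.4798$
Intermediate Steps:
$p{\left(L \right)} = 7 + \frac{1}{9 \left(23 + L\right)}$
$q{\left(k,j \right)} = 0$
$A = - \frac{1}{1123569}$ ($A = \frac{3}{0 - 3370707} = \frac{3}{-3370707} = 3 \left(- \frac{1}{3370707}\right) = - \frac{1}{1123569} \approx -8.9002 \cdot 10^{-7}$)
$\frac{4180948 + A}{-252747 + \left(\left(-249596 - 1434171\right) + 735029\right)} = \frac{4180948 - \frac{1}{1123569}}{-252747 + \left(\left(-249596 - 1434171\right) + 735029\right)} = \frac{4697583563411}{1123569 \left(-252747 + \left(-1683767 + 735029\right)\right)} = \frac{4697583563411}{1123569 \left(-252747 - 948738\right)} = \frac{4697583563411}{1123569 \left(-1201485\right)} = \frac{4697583563411}{1123569} \left(- \frac{1}{1201485}\right) = - \frac{4697583563411}{1349951299965}$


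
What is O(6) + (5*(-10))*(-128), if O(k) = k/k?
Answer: 6401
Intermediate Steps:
O(k) = 1
O(6) + (5*(-10))*(-128) = 1 + (5*(-10))*(-128) = 1 - 50*(-128) = 1 + 6400 = 6401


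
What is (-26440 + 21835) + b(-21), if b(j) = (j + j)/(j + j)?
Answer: -4604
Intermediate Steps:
b(j) = 1 (b(j) = (2*j)/((2*j)) = (2*j)*(1/(2*j)) = 1)
(-26440 + 21835) + b(-21) = (-26440 + 21835) + 1 = -4605 + 1 = -4604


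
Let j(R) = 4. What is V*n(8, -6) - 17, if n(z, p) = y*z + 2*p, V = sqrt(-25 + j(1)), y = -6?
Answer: -17 - 60*I*sqrt(21) ≈ -17.0 - 274.95*I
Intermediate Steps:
V = I*sqrt(21) (V = sqrt(-25 + 4) = sqrt(-21) = I*sqrt(21) ≈ 4.5826*I)
n(z, p) = -6*z + 2*p
V*n(8, -6) - 17 = (I*sqrt(21))*(-6*8 + 2*(-6)) - 17 = (I*sqrt(21))*(-48 - 12) - 17 = (I*sqrt(21))*(-60) - 17 = -60*I*sqrt(21) - 17 = -17 - 60*I*sqrt(21)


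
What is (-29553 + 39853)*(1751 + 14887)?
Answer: 171371400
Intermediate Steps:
(-29553 + 39853)*(1751 + 14887) = 10300*16638 = 171371400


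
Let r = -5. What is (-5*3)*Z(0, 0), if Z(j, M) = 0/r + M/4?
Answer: 0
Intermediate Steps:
Z(j, M) = M/4 (Z(j, M) = 0/(-5) + M/4 = 0*(-⅕) + M*(¼) = 0 + M/4 = M/4)
(-5*3)*Z(0, 0) = (-5*3)*((¼)*0) = -15*0 = 0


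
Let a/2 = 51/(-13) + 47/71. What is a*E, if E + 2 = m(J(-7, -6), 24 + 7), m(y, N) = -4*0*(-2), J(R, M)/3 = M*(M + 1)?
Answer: 12040/923 ≈ 13.044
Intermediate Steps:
J(R, M) = 3*M*(1 + M) (J(R, M) = 3*(M*(M + 1)) = 3*(M*(1 + M)) = 3*M*(1 + M))
a = -6020/923 (a = 2*(51/(-13) + 47/71) = 2*(51*(-1/13) + 47*(1/71)) = 2*(-51/13 + 47/71) = 2*(-3010/923) = -6020/923 ≈ -6.5222)
m(y, N) = 0 (m(y, N) = 0*(-2) = 0)
E = -2 (E = -2 + 0 = -2)
a*E = -6020/923*(-2) = 12040/923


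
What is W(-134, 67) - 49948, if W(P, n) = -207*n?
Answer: -63817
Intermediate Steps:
W(-134, 67) - 49948 = -207*67 - 49948 = -13869 - 49948 = -63817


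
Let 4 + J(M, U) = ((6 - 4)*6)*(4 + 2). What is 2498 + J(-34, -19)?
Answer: 2566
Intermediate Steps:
J(M, U) = 68 (J(M, U) = -4 + ((6 - 4)*6)*(4 + 2) = -4 + (2*6)*6 = -4 + 12*6 = -4 + 72 = 68)
2498 + J(-34, -19) = 2498 + 68 = 2566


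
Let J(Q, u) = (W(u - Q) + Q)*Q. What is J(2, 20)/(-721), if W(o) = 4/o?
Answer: -40/6489 ≈ -0.0061643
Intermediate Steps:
J(Q, u) = Q*(Q + 4/(u - Q)) (J(Q, u) = (4/(u - Q) + Q)*Q = (Q + 4/(u - Q))*Q = Q*(Q + 4/(u - Q)))
J(2, 20)/(-721) = (2*(-4 + 2*(2 - 1*20))/(2 - 1*20))/(-721) = (2*(-4 + 2*(2 - 20))/(2 - 20))*(-1/721) = (2*(-4 + 2*(-18))/(-18))*(-1/721) = (2*(-1/18)*(-4 - 36))*(-1/721) = (2*(-1/18)*(-40))*(-1/721) = (40/9)*(-1/721) = -40/6489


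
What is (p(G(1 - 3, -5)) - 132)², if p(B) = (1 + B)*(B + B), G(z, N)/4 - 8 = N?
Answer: 32400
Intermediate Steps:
G(z, N) = 32 + 4*N
p(B) = 2*B*(1 + B) (p(B) = (1 + B)*(2*B) = 2*B*(1 + B))
(p(G(1 - 3, -5)) - 132)² = (2*(32 + 4*(-5))*(1 + (32 + 4*(-5))) - 132)² = (2*(32 - 20)*(1 + (32 - 20)) - 132)² = (2*12*(1 + 12) - 132)² = (2*12*13 - 132)² = (312 - 132)² = 180² = 32400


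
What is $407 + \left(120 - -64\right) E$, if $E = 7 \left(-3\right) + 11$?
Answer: $-1433$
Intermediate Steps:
$E = -10$ ($E = -21 + 11 = -10$)
$407 + \left(120 - -64\right) E = 407 + \left(120 - -64\right) \left(-10\right) = 407 + \left(120 + 64\right) \left(-10\right) = 407 + 184 \left(-10\right) = 407 - 1840 = -1433$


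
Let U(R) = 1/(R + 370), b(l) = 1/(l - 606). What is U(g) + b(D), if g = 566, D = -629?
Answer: 23/88920 ≈ 0.00025866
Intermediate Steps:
b(l) = 1/(-606 + l)
U(R) = 1/(370 + R)
U(g) + b(D) = 1/(370 + 566) + 1/(-606 - 629) = 1/936 + 1/(-1235) = 1/936 - 1/1235 = 23/88920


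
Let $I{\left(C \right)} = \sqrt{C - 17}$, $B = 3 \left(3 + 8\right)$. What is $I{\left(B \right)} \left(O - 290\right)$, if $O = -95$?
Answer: $-1540$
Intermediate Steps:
$B = 33$ ($B = 3 \cdot 11 = 33$)
$I{\left(C \right)} = \sqrt{-17 + C}$
$I{\left(B \right)} \left(O - 290\right) = \sqrt{-17 + 33} \left(-95 - 290\right) = \sqrt{16} \left(-385\right) = 4 \left(-385\right) = -1540$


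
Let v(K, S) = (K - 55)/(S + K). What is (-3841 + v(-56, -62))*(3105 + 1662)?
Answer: -2160056409/118 ≈ -1.8306e+7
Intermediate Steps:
v(K, S) = (-55 + K)/(K + S)
(-3841 + v(-56, -62))*(3105 + 1662) = (-3841 + (-55 - 56)/(-56 - 62))*(3105 + 1662) = (-3841 - 111/(-118))*4767 = (-3841 - 1/118*(-111))*4767 = (-3841 + 111/118)*4767 = -453127/118*4767 = -2160056409/118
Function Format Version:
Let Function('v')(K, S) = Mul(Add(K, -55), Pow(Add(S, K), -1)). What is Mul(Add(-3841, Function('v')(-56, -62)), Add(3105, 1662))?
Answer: Rational(-2160056409, 118) ≈ -1.8306e+7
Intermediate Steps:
Function('v')(K, S) = Mul(Pow(Add(K, S), -1), Add(-55, K)) (Function('v')(K, S) = Mul(Add(-55, K), Pow(Add(K, S), -1)) = Mul(Pow(Add(K, S), -1), Add(-55, K)))
Mul(Add(-3841, Function('v')(-56, -62)), Add(3105, 1662)) = Mul(Add(-3841, Mul(Pow(Add(-56, -62), -1), Add(-55, -56))), Add(3105, 1662)) = Mul(Add(-3841, Mul(Pow(-118, -1), -111)), 4767) = Mul(Add(-3841, Mul(Rational(-1, 118), -111)), 4767) = Mul(Add(-3841, Rational(111, 118)), 4767) = Mul(Rational(-453127, 118), 4767) = Rational(-2160056409, 118)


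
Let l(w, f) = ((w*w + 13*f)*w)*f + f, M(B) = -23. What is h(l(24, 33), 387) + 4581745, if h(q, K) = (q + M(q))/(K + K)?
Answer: 1773533300/387 ≈ 4.5828e+6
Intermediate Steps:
l(w, f) = f + f*w*(w² + 13*f) (l(w, f) = ((w² + 13*f)*w)*f + f = (w*(w² + 13*f))*f + f = f*w*(w² + 13*f) + f = f + f*w*(w² + 13*f))
h(q, K) = (-23 + q)/(2*K) (h(q, K) = (q - 23)/(K + K) = (-23 + q)/((2*K)) = (-23 + q)*(1/(2*K)) = (-23 + q)/(2*K))
h(l(24, 33), 387) + 4581745 = (½)*(-23 + 33*(1 + 24³ + 13*33*24))/387 + 4581745 = (½)*(1/387)*(-23 + 33*(1 + 13824 + 10296)) + 4581745 = (½)*(1/387)*(-23 + 33*24121) + 4581745 = (½)*(1/387)*(-23 + 795993) + 4581745 = (½)*(1/387)*795970 + 4581745 = 397985/387 + 4581745 = 1773533300/387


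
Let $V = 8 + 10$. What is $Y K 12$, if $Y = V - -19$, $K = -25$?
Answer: $-11100$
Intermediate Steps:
$V = 18$
$Y = 37$ ($Y = 18 - -19 = 18 + 19 = 37$)
$Y K 12 = 37 \left(-25\right) 12 = \left(-925\right) 12 = -11100$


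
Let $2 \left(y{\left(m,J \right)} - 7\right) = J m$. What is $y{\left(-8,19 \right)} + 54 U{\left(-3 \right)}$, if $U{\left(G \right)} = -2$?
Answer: $-177$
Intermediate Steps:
$y{\left(m,J \right)} = 7 + \frac{J m}{2}$
$y{\left(-8,19 \right)} + 54 U{\left(-3 \right)} = \left(7 + \frac{1}{2} \cdot 19 \left(-8\right)\right) + 54 \left(-2\right) = \left(7 - 76\right) - 108 = -69 - 108 = -177$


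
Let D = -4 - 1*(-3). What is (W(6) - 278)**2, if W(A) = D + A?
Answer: 74529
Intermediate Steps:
D = -1 (D = -4 + 3 = -1)
W(A) = -1 + A
(W(6) - 278)**2 = ((-1 + 6) - 278)**2 = (5 - 278)**2 = (-273)**2 = 74529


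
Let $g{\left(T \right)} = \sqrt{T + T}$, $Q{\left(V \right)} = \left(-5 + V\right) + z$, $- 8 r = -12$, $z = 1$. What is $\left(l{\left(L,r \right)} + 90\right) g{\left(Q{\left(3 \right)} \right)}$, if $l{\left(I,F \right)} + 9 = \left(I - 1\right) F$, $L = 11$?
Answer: $96 i \sqrt{2} \approx 135.76 i$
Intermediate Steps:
$r = \frac{3}{2}$ ($r = \left(- \frac{1}{8}\right) \left(-12\right) = \frac{3}{2} \approx 1.5$)
$l{\left(I,F \right)} = -9 + F \left(-1 + I\right)$ ($l{\left(I,F \right)} = -9 + \left(I - 1\right) F = -9 + \left(-1 + I\right) F = -9 + F \left(-1 + I\right)$)
$Q{\left(V \right)} = -4 + V$ ($Q{\left(V \right)} = \left(-5 + V\right) + 1 = -4 + V$)
$g{\left(T \right)} = \sqrt{2} \sqrt{T}$ ($g{\left(T \right)} = \sqrt{2 T} = \sqrt{2} \sqrt{T}$)
$\left(l{\left(L,r \right)} + 90\right) g{\left(Q{\left(3 \right)} \right)} = \left(\left(-9 - \frac{3}{2} + \frac{3}{2} \cdot 11\right) + 90\right) \sqrt{2} \sqrt{-4 + 3} = \left(\left(-9 - \frac{3}{2} + \frac{33}{2}\right) + 90\right) \sqrt{2} \sqrt{-1} = \left(6 + 90\right) \sqrt{2} i = 96 i \sqrt{2}$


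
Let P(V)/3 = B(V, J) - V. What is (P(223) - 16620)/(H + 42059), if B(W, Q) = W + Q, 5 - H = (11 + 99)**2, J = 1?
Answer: -5539/9988 ≈ -0.55457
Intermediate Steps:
H = -12095 (H = 5 - (11 + 99)**2 = 5 - 1*110**2 = 5 - 1*12100 = 5 - 12100 = -12095)
B(W, Q) = Q + W
P(V) = 3 (P(V) = 3*((1 + V) - V) = 3*1 = 3)
(P(223) - 16620)/(H + 42059) = (3 - 16620)/(-12095 + 42059) = -16617/29964 = -16617*1/29964 = -5539/9988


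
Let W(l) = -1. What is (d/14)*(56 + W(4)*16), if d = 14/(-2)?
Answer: -20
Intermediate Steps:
d = -7 (d = 14*(-1/2) = -7)
(d/14)*(56 + W(4)*16) = (-7/14)*(56 - 1*16) = (-7*1/14)*(56 - 16) = -1/2*40 = -20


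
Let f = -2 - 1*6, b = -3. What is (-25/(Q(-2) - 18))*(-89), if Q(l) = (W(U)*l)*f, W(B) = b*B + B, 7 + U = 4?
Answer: 2225/78 ≈ 28.526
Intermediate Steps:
U = -3 (U = -7 + 4 = -3)
W(B) = -2*B (W(B) = -3*B + B = -2*B)
f = -8 (f = -2 - 6 = -8)
Q(l) = -48*l (Q(l) = ((-2*(-3))*l)*(-8) = (6*l)*(-8) = -48*l)
(-25/(Q(-2) - 18))*(-89) = (-25/(-48*(-2) - 18))*(-89) = (-25/(96 - 18))*(-89) = (-25/78)*(-89) = ((1/78)*(-25))*(-89) = -25/78*(-89) = 2225/78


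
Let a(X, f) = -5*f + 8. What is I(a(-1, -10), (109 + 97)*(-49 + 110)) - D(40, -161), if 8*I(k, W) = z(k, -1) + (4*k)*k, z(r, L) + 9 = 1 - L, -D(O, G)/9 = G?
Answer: 1857/8 ≈ 232.13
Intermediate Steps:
D(O, G) = -9*G
a(X, f) = 8 - 5*f
z(r, L) = -8 - L (z(r, L) = -9 + (1 - L) = -8 - L)
I(k, W) = -7/8 + k²/2 (I(k, W) = ((-8 - 1*(-1)) + (4*k)*k)/8 = ((-8 + 1) + 4*k²)/8 = (-7 + 4*k²)/8 = -7/8 + k²/2)
I(a(-1, -10), (109 + 97)*(-49 + 110)) - D(40, -161) = (-7/8 + (8 - 5*(-10))²/2) - (-9)*(-161) = (-7/8 + (8 + 50)²/2) - 1*1449 = (-7/8 + (½)*58²) - 1449 = (-7/8 + (½)*3364) - 1449 = (-7/8 + 1682) - 1449 = 13449/8 - 1449 = 1857/8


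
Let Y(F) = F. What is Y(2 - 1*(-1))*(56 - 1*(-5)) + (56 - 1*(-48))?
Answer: 287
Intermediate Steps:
Y(2 - 1*(-1))*(56 - 1*(-5)) + (56 - 1*(-48)) = (2 - 1*(-1))*(56 - 1*(-5)) + (56 - 1*(-48)) = (2 + 1)*(56 + 5) + (56 + 48) = 3*61 + 104 = 183 + 104 = 287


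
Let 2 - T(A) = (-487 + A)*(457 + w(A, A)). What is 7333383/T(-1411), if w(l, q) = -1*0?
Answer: 7333383/867388 ≈ 8.4546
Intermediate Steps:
w(l, q) = 0
T(A) = 222561 - 457*A (T(A) = 2 - (-487 + A)*(457 + 0) = 2 - (-487 + A)*457 = 2 - (-222559 + 457*A) = 2 + (222559 - 457*A) = 222561 - 457*A)
7333383/T(-1411) = 7333383/(222561 - 457*(-1411)) = 7333383/(222561 + 644827) = 7333383/867388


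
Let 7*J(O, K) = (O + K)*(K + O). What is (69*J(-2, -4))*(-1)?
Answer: -2484/7 ≈ -354.86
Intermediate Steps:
J(O, K) = (K + O)²/7 (J(O, K) = ((O + K)*(K + O))/7 = ((K + O)*(K + O))/7 = (K + O)²/7)
(69*J(-2, -4))*(-1) = (69*((-4 - 2)²/7))*(-1) = (69*((⅐)*(-6)²))*(-1) = (69*((⅐)*36))*(-1) = (69*(36/7))*(-1) = (2484/7)*(-1) = -2484/7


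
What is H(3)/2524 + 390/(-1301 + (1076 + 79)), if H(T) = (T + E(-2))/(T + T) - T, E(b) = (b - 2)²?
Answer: -2953007/1105512 ≈ -2.6712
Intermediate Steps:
E(b) = (-2 + b)²
H(T) = -T + (16 + T)/(2*T) (H(T) = (T + (-2 - 2)²)/(T + T) - T = (T + (-4)²)/((2*T)) - T = (T + 16)*(1/(2*T)) - T = (16 + T)*(1/(2*T)) - T = (16 + T)/(2*T) - T = -T + (16 + T)/(2*T))
H(3)/2524 + 390/(-1301 + (1076 + 79)) = (½ - 1*3 + 8/3)/2524 + 390/(-1301 + (1076 + 79)) = (½ - 3 + 8*(⅓))*(1/2524) + 390/(-1301 + 1155) = (½ - 3 + 8/3)*(1/2524) + 390/(-146) = (⅙)*(1/2524) + 390*(-1/146) = 1/15144 - 195/73 = -2953007/1105512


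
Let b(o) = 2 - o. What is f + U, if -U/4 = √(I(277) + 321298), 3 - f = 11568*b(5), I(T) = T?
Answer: 34707 - 20*√12863 ≈ 32439.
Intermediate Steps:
f = 34707 (f = 3 - 11568*(2 - 1*5) = 3 - 11568*(2 - 5) = 3 - 11568*(-3) = 3 - 1*(-34704) = 3 + 34704 = 34707)
U = -20*√12863 (U = -4*√(277 + 321298) = -20*√12863 ≈ -2268.3)
f + U = 34707 - 20*√12863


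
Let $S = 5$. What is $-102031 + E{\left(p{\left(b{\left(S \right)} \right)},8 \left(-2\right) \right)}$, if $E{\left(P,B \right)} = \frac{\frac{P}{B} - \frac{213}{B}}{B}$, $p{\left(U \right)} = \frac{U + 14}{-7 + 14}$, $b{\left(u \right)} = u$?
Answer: $- \frac{2856891}{28} \approx -1.0203 \cdot 10^{5}$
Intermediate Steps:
$p{\left(U \right)} = 2 + \frac{U}{7}$ ($p{\left(U \right)} = \frac{14 + U}{7} = \left(14 + U\right) \frac{1}{7} = 2 + \frac{U}{7}$)
$E{\left(P,B \right)} = \frac{- \frac{213}{B} + \frac{P}{B}}{B}$
$-102031 + E{\left(p{\left(b{\left(S \right)} \right)},8 \left(-2\right) \right)} = -102031 + \frac{-213 + \left(2 + \frac{1}{7} \cdot 5\right)}{256} = -102031 + \frac{-213 + \left(2 + \frac{5}{7}\right)}{256} = -102031 + \frac{-213 + \frac{19}{7}}{256} = -102031 + \frac{1}{256} \left(- \frac{1472}{7}\right) = -102031 - \frac{23}{28} = - \frac{2856891}{28}$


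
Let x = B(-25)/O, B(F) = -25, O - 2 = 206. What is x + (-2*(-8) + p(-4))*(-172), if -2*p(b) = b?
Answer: -643993/208 ≈ -3096.1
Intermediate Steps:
O = 208 (O = 2 + 206 = 208)
p(b) = -b/2
x = -25/208 ≈ -0.12019
x + (-2*(-8) + p(-4))*(-172) = -25/208 + (-2*(-8) - ½*(-4))*(-172) = -25/208 + (16 + 2)*(-172) = -25/208 + 18*(-172) = -25/208 - 3096 = -643993/208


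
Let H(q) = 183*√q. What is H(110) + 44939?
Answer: 44939 + 183*√110 ≈ 46858.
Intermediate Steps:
H(110) + 44939 = 183*√110 + 44939 = 44939 + 183*√110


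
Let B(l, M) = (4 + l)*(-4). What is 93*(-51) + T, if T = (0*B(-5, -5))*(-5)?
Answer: -4743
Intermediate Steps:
B(l, M) = -16 - 4*l
T = 0 (T = (0*(-16 - 4*(-5)))*(-5) = (0*(-16 + 20))*(-5) = (0*4)*(-5) = 0*(-5) = 0)
93*(-51) + T = 93*(-51) + 0 = -4743 + 0 = -4743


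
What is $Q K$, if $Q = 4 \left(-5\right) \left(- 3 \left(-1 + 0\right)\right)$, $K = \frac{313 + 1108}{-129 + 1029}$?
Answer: $- \frac{1421}{15} \approx -94.733$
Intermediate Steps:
$K = \frac{1421}{900} \approx 1.5789$
$Q = -60$ ($Q = - 20 \left(\left(-3\right) \left(-1\right)\right) = \left(-20\right) 3 = -60$)
$Q K = \left(-60\right) \frac{1421}{900} = - \frac{1421}{15}$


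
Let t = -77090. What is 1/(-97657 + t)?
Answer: -1/174747 ≈ -5.7226e-6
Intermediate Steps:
1/(-97657 + t) = 1/(-97657 - 77090) = 1/(-174747) = -1/174747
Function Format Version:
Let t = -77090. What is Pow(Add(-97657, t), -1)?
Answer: Rational(-1, 174747) ≈ -5.7226e-6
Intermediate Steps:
Pow(Add(-97657, t), -1) = Pow(Add(-97657, -77090), -1) = Pow(-174747, -1) = Rational(-1, 174747)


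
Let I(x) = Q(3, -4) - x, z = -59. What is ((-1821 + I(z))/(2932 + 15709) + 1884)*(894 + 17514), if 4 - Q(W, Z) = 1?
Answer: 646450027080/18641 ≈ 3.4679e+7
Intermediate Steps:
Q(W, Z) = 3 (Q(W, Z) = 4 - 1*1 = 4 - 1 = 3)
I(x) = 3 - x
((-1821 + I(z))/(2932 + 15709) + 1884)*(894 + 17514) = ((-1821 + (3 - 1*(-59)))/(2932 + 15709) + 1884)*(894 + 17514) = ((-1821 + (3 + 59))/18641 + 1884)*18408 = ((-1821 + 62)*(1/18641) + 1884)*18408 = (-1759*1/18641 + 1884)*18408 = (-1759/18641 + 1884)*18408 = (35117885/18641)*18408 = 646450027080/18641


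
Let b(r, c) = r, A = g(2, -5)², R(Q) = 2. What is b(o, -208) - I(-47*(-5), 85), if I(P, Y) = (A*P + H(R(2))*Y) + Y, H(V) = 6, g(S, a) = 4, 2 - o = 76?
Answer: -4429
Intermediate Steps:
o = -74 (o = 2 - 1*76 = 2 - 76 = -74)
A = 16 (A = 4² = 16)
I(P, Y) = 7*Y + 16*P (I(P, Y) = (16*P + 6*Y) + Y = (6*Y + 16*P) + Y = 7*Y + 16*P)
b(o, -208) - I(-47*(-5), 85) = -74 - (7*85 + 16*(-47*(-5))) = -74 - (595 + 16*235) = -74 - (595 + 3760) = -74 - 1*4355 = -74 - 4355 = -4429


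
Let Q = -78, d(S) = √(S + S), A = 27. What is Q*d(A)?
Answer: -234*√6 ≈ -573.18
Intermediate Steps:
d(S) = √2*√S (d(S) = √(2*S) = √2*√S)
Q*d(A) = -78*√2*√27 = -78*√2*3*√3 = -234*√6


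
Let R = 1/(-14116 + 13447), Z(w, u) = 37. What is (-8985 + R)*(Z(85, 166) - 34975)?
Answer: 70003710036/223 ≈ 3.1392e+8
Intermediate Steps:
R = -1/669 (R = 1/(-669) = -1/669 ≈ -0.0014948)
(-8985 + R)*(Z(85, 166) - 34975) = (-8985 - 1/669)*(37 - 34975) = -6010966/669*(-34938) = 70003710036/223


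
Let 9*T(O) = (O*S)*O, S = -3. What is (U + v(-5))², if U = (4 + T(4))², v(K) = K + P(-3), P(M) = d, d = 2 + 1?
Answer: 4/81 ≈ 0.049383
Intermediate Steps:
d = 3
P(M) = 3
T(O) = -O²/3 (T(O) = ((O*(-3))*O)/9 = ((-3*O)*O)/9 = (-3*O²)/9 = -O²/3)
v(K) = 3 + K (v(K) = K + 3 = 3 + K)
U = 16/9 (U = (4 - ⅓*4²)² = (4 - ⅓*16)² = (4 - 16/3)² = (-4/3)² = 16/9 ≈ 1.7778)
(U + v(-5))² = (16/9 + (3 - 5))² = (16/9 - 2)² = (-2/9)² = 4/81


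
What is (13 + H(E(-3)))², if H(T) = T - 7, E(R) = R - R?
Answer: 36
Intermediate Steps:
E(R) = 0
H(T) = -7 + T
(13 + H(E(-3)))² = (13 + (-7 + 0))² = (13 - 7)² = 6² = 36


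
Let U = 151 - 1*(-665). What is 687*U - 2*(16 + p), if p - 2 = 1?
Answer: 560554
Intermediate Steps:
p = 3 (p = 2 + 1 = 3)
U = 816 (U = 151 + 665 = 816)
687*U - 2*(16 + p) = 687*816 - 2*(16 + 3) = 560592 - 2*19 = 560592 - 38 = 560554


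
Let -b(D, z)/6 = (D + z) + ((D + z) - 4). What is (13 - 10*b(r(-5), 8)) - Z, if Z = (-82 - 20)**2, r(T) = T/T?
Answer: -9551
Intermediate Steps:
r(T) = 1
Z = 10404 (Z = (-102)**2 = 10404)
b(D, z) = 24 - 12*D - 12*z (b(D, z) = -6*((D + z) + ((D + z) - 4)) = -6*((D + z) + (-4 + D + z)) = -6*(-4 + 2*D + 2*z) = 24 - 12*D - 12*z)
(13 - 10*b(r(-5), 8)) - Z = (13 - 10*(24 - 12*1 - 12*8)) - 1*10404 = (13 - 10*(24 - 12 - 96)) - 10404 = (13 - 10*(-84)) - 10404 = (13 + 840) - 10404 = 853 - 10404 = -9551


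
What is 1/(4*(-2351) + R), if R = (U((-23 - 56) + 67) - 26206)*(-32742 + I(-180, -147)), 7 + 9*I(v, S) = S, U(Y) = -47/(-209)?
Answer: 627/538259746300 ≈ 1.1649e-9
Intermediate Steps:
U(Y) = 47/209 (U(Y) = -47*(-1/209) = 47/209)
I(v, S) = -7/9 + S/9
R = 538265642608/627 (R = (47/209 - 26206)*(-32742 + (-7/9 + (⅑)*(-147))) = -5477007*(-32742 + (-7/9 - 49/3))/209 = -5477007*(-32742 - 154/9)/209 = -5477007/209*(-294832/9) = 538265642608/627 ≈ 8.5848e+8)
1/(4*(-2351) + R) = 1/(4*(-2351) + 538265642608/627) = 1/(-9404 + 538265642608/627) = 1/(538259746300/627) = 627/538259746300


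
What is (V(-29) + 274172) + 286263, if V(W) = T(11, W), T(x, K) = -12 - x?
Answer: 560412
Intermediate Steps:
V(W) = -23 (V(W) = -12 - 1*11 = -12 - 11 = -23)
(V(-29) + 274172) + 286263 = (-23 + 274172) + 286263 = 274149 + 286263 = 560412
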